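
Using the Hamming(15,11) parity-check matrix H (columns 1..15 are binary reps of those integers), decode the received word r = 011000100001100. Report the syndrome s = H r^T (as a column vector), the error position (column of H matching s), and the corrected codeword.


s = (0, 1, 1, 1)^T, error position = 7, corrected codeword c = 011000000001100

Compute s = H r^T mod 2 one row at a time:
  s_1 = 0 + 0 + 0 + 0 + 1 + 1 + 0 + 0 = 2 ≡ 0 (mod 2).
  s_2 = 0 + 0 + 0 + 1 + 1 + 1 + 0 + 0 = 3 ≡ 1 (mod 2).
  s_3 = 1 + 1 + 0 + 1 + 0 + 0 + 0 + 0 = 3 ≡ 1 (mod 2).
  s_4 = 0 + 1 + 0 + 1 + 0 + 0 + 1 + 0 = 3 ≡ 1 (mod 2).
s = (0, 1, 1, 1)^T — this equals column 7 of H (binary 0111), so error is at position 7.
Correct: flip bit 7 of r = 011000100001100 to get c = 011000000001100.


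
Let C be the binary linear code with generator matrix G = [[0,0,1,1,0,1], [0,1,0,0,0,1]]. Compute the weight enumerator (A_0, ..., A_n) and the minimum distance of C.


Weight distribution: A_0 = 1, A_2 = 1, A_3 = 2. Minimum distance d = 2.

Enumerate all 2^2 = 4 messages m ∈ F_2^2.
For each, compute codeword c = mG in F_2^6, then tally its weight.
  m = 00 → c = 000000, weight = 0.
  m = 10 → c = 001101, weight = 3.
  m = 01 → c = 010001, weight = 2.
  m = 11 → c = 011100, weight = 3.
Tally weights:
  weight 0: 1 codewords.
  weight 2: 1 codewords.
  weight 3: 2 codewords.
Minimum distance d = smallest w > 0 with A_w > 0 = 2.
Sanity: Σ A_w = 4 = 2^2 = 4 ✓.


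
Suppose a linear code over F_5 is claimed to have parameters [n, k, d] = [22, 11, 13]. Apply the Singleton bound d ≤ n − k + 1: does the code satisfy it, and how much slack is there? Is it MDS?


Singleton RHS = n − k + 1 = 12, slack = -1, bound violated (no such code; not MDS).

Singleton bound: d ≤ n − k + 1.
Here n = 22, k = 11, so n − k + 1 = 12.
Given d = 13, check d ≤ 12: NO.
Slack = (n − k + 1) − d = -1.
The slack is negative: d = 13 exceeds n − k + 1 = 12 by 1, so the Singleton bound is violated and no linear [22, 11, 13]_5 code can exist. In particular it is not MDS (MDS requires d = n − k + 1 exactly).
Description: the claimed parameters are [22, 11, 13]_5; such a code would be impossible (violates the Singleton bound).


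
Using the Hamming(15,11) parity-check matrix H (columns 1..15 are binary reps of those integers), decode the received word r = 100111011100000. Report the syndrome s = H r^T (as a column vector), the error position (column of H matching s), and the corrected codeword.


s = (1, 1, 0, 1)^T, error position = 13, corrected codeword c = 100111011100100

Compute s = H r^T mod 2 one row at a time:
  s_1 = 1 + 1 + 1 + 0 + 0 + 0 + 0 + 0 = 3 ≡ 1 (mod 2).
  s_2 = 1 + 1 + 1 + 0 + 0 + 0 + 0 + 0 = 3 ≡ 1 (mod 2).
  s_3 = 0 + 0 + 1 + 0 + 1 + 0 + 0 + 0 = 2 ≡ 0 (mod 2).
  s_4 = 1 + 0 + 1 + 0 + 1 + 0 + 0 + 0 = 3 ≡ 1 (mod 2).
s = (1, 1, 0, 1)^T — this equals column 13 of H (binary 1101), so error is at position 13.
Correct: flip bit 13 of r = 100111011100000 to get c = 100111011100100.


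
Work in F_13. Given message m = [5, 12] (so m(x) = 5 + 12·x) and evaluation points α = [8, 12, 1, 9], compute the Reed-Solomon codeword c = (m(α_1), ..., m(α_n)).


c = [10, 6, 4, 9]

Message polynomial: m(x) = 5 + 12·x (mod 13).
For each evaluation point α_i, compute m(α_i) mod 13:
  α_1 = 8: Horner steps 12 → 10, so m(8) = 10.
  α_2 = 12: Horner steps 12 → 6, so m(12) = 6.
  α_3 = 1: Horner steps 12 → 4, so m(1) = 4.
  α_4 = 9: Horner steps 12 → 9, so m(9) = 9.
Codeword c = [10, 6, 4, 9] ∈ F_13^4.


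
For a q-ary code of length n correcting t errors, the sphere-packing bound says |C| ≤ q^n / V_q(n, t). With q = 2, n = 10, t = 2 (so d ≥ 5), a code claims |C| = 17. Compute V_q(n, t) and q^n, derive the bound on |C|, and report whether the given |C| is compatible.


V_q(n, t) = 56, q^n = 1024, Hamming bound = 18, |C| = 17 ≤ bound (satisfied).

Step 1: Compute V_q(n, t) = Σ_{j=0}^2 C(n, j) (q−1)^j.
  j = 0: C(10,0)·(1)^0 = 1·1 = 1.
  j = 1: C(10,1)·(1)^1 = 10·1 = 10.
  j = 2: C(10,2)·(1)^2 = 45·1 = 45.
  V_q(n, t) = 1 + 10 + 45 = 56.
Step 2: q^n = 2^10 = 1024.
Step 3: Hamming bound ⌊q^n / V_q(n,t)⌋ = ⌊1024/56⌋ = 18.
Step 4: Compare |C| = 17 to 18: satisfied.
The claimed |C| lies below the Hamming bound.


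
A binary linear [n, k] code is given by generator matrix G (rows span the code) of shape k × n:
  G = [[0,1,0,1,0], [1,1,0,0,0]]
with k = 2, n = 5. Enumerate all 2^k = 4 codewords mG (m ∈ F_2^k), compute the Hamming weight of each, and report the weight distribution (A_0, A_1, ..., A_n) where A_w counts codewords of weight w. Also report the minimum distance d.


Weight distribution: A_0 = 1, A_2 = 3. Minimum distance d = 2.

Enumerate all 2^2 = 4 messages m ∈ F_2^2.
For each, compute codeword c = mG in F_2^5, then tally its weight.
  m = 00 → c = 00000, weight = 0.
  m = 10 → c = 01010, weight = 2.
  m = 01 → c = 11000, weight = 2.
  m = 11 → c = 10010, weight = 2.
Tally weights:
  weight 0: 1 codewords.
  weight 2: 3 codewords.
Minimum distance d = smallest w > 0 with A_w > 0 = 2.
Sanity: Σ A_w = 4 = 2^2 = 4 ✓.


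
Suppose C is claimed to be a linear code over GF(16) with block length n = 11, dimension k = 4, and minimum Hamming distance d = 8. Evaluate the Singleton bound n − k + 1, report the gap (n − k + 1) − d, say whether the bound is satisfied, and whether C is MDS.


Singleton RHS = n − k + 1 = 8, slack = 0, bound satisfied, MDS.

Singleton bound: d ≤ n − k + 1.
Here n = 11, k = 4, so n − k + 1 = 8.
Given d = 8, check d ≤ 8: YES.
Slack = (n − k + 1) − d = 0.
The code is MDS (slack = 0).
Description: the claimed parameters are [11, 4, 8]_16; such a code would be MDS (meets Singleton bound).


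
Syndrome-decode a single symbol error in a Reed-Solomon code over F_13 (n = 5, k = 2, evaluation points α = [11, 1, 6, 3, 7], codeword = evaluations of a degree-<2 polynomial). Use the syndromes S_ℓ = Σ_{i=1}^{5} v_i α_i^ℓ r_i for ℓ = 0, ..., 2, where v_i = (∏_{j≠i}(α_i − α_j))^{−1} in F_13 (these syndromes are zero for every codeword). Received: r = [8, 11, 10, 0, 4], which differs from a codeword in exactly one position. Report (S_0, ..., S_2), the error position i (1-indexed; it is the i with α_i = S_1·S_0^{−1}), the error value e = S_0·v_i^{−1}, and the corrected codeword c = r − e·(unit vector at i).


S = (2, 12, 7), error at position 3, error magnitude e = 7, c = [8, 11, 3, 0, 4].

Step 1: column multipliers v_i = (∏_{j≠i}(α_i − α_j))^{−1} mod 13.
  i = 1 (α = 11): (11−1)(11−6)(11−3)(11−7) = 10·5·8·4 = 1600 ≡ 1, so v_1 = 1^{−1} = 1 (mod 13).
  i = 2 (α = 1): (1−11)(1−6)(1−3)(1−7) = (−10)·(−5)·(−2)·(−6) = 600 ≡ 2, so v_2 = 2^{−1} = 7 (mod 13).
  i = 3 (α = 6): (6−11)(6−1)(6−3)(6−7) = (−5)·5·3·(−1) = 75 ≡ 10, so v_3 = 10^{−1} = 4 (mod 13).
  i = 4 (α = 3): (3−11)(3−1)(3−6)(3−7) = (−8)·2·(−3)·(−4) = −192 ≡ 3, so v_4 = 3^{−1} = 9 (mod 13).
  i = 5 (α = 7): (7−11)(7−1)(7−6)(7−3) = (−4)·6·1·4 = −96 ≡ 8, so v_5 = 8^{−1} = 5 (mod 13).
  v = [1, 7, 4, 9, 5].
Step 2: syndromes of r = [8, 11, 10, 0, 4] (all sums mod 13).
  S_0 = Σ v_i r_i = 1·8 + 7·11 + 4·10 + 9·0 + 5·4 = 145 ≡ 2.
  S_1 = Σ v_i α_i r_i = 1·11·8 + 7·1·11 + 4·6·10 + 9·3·0 + 5·7·4 = 545 ≡ 12.
  α_i^2 mod 13 = [4, 1, 10, 9, 10].
  S_2 = Σ v_i α_i^2 r_i = 1·4·8 + 7·1·11 + 4·10·10 + 9·9·0 + 5·10·4 = 709 ≡ 7.
  S = (2, 12, 7) ≠ 0, so r is not a codeword (an error is present).
Step 3: locate the error. For a single error e at position i, S_ℓ = v_i·e·α_i^ℓ, so α_err = S_1/S_0.
  S_0^{−1} = 2^{−1} = 7 (mod 13), so α_err = 12·7 = 84 ≡ 6 = α_3. Error position i = 3.
  Consistency check: S_2/S_1 = 7·12 = 84 ≡ 6 = α_err ✓ (single-error assumption holds).
Step 4: error magnitude e = S_0/v_3 = S_0·∏_{j≠3}(α_3 − α_j) = 2·10 = 20 ≡ 7 (mod 13).
Step 5: correct position 3: c_3 = r_3 − e = 10 − 7 ≡ 3 (mod 13). Hence c = [8, 11, 3, 0, 4].
  Check: interpolating c through the α_i gives m(x) = 10 + 1·x (degree < 2) with m(α_i) = c_i for every i, so c is indeed a codeword.


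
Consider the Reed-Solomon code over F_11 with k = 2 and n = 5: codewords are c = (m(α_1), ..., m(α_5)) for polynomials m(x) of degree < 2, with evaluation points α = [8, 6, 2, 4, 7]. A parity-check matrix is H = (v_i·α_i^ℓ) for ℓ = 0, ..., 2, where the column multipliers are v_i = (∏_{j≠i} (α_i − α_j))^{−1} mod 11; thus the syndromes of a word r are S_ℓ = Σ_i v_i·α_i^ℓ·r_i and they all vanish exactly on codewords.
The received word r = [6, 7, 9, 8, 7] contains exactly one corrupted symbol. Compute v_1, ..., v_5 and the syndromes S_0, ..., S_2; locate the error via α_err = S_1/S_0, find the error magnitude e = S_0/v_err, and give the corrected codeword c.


S = (4, 6, 9), error at position 5, error magnitude e = 6, c = [6, 7, 9, 8, 1].

Step 1: column multipliers v_i = (∏_{j≠i}(α_i − α_j))^{−1} mod 11.
  i = 1 (α = 8): (8−6)(8−2)(8−4)(8−7) = 2·6·4·1 = 48 ≡ 4, so v_1 = 4^{−1} = 3 (mod 11).
  i = 2 (α = 6): (6−8)(6−2)(6−4)(6−7) = (−2)·4·2·(−1) = 16 ≡ 5, so v_2 = 5^{−1} = 9 (mod 11).
  i = 3 (α = 2): (2−8)(2−6)(2−4)(2−7) = (−6)·(−4)·(−2)·(−5) = 240 ≡ 9, so v_3 = 9^{−1} = 5 (mod 11).
  i = 4 (α = 4): (4−8)(4−6)(4−2)(4−7) = (−4)·(−2)·2·(−3) = −48 ≡ 7, so v_4 = 7^{−1} = 8 (mod 11).
  i = 5 (α = 7): (7−8)(7−6)(7−2)(7−4) = (−1)·1·5·3 = −15 ≡ 7, so v_5 = 7^{−1} = 8 (mod 11).
  v = [3, 9, 5, 8, 8].
Step 2: syndromes of r = [6, 7, 9, 8, 7] (all sums mod 11).
  S_0 = Σ v_i r_i = 3·6 + 9·7 + 5·9 + 8·8 + 8·7 = 246 ≡ 4.
  S_1 = Σ v_i α_i r_i = 3·8·6 + 9·6·7 + 5·2·9 + 8·4·8 + 8·7·7 = 1260 ≡ 6.
  α_i^2 mod 11 = [9, 3, 4, 5, 5].
  S_2 = Σ v_i α_i^2 r_i = 3·9·6 + 9·3·7 + 5·4·9 + 8·5·8 + 8·5·7 = 1131 ≡ 9.
  S = (4, 6, 9) ≠ 0, so r is not a codeword (an error is present).
Step 3: locate the error. For a single error e at position i, S_ℓ = v_i·e·α_i^ℓ, so α_err = S_1/S_0.
  S_0^{−1} = 4^{−1} = 3 (mod 11), so α_err = 6·3 = 18 ≡ 7 = α_5. Error position i = 5.
  Consistency check: S_2/S_1 = 9·2 = 18 ≡ 7 = α_err ✓ (single-error assumption holds).
Step 4: error magnitude e = S_0/v_5 = S_0·∏_{j≠5}(α_5 − α_j) = 4·7 = 28 ≡ 6 (mod 11).
Step 5: correct position 5: c_5 = r_5 − e = 7 − 6 ≡ 1 (mod 11). Hence c = [6, 7, 9, 8, 1].
  Check: interpolating c through the α_i gives m(x) = 10 + 5·x (degree < 2) with m(α_i) = c_i for every i, so c is indeed a codeword.


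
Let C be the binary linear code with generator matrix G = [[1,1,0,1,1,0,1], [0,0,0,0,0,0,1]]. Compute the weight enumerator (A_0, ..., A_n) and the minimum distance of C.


Weight distribution: A_0 = 1, A_1 = 1, A_4 = 1, A_5 = 1. Minimum distance d = 1.

Enumerate all 2^2 = 4 messages m ∈ F_2^2.
For each, compute codeword c = mG in F_2^7, then tally its weight.
  m = 00 → c = 0000000, weight = 0.
  m = 10 → c = 1101101, weight = 5.
  m = 01 → c = 0000001, weight = 1.
  m = 11 → c = 1101100, weight = 4.
Tally weights:
  weight 0: 1 codewords.
  weight 1: 1 codewords.
  weight 4: 1 codewords.
  weight 5: 1 codewords.
Minimum distance d = smallest w > 0 with A_w > 0 = 1.
Sanity: Σ A_w = 4 = 2^2 = 4 ✓.


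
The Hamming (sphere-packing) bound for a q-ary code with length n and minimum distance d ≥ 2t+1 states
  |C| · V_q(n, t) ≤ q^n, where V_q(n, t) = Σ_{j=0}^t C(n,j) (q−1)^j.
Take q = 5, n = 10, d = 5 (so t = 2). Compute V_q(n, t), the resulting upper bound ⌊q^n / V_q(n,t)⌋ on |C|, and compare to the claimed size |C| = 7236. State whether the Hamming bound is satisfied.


V_q(n, t) = 761, q^n = 9765625, Hamming bound = 12832, |C| = 7236 ≤ bound (satisfied).

Step 1: Compute V_q(n, t) = Σ_{j=0}^2 C(n, j) (q−1)^j.
  j = 0: C(10,0)·(4)^0 = 1·1 = 1.
  j = 1: C(10,1)·(4)^1 = 10·4 = 40.
  j = 2: C(10,2)·(4)^2 = 45·16 = 720.
  V_q(n, t) = 1 + 40 + 720 = 761.
Step 2: q^n = 5^10 = 9765625.
Step 3: Hamming bound ⌊q^n / V_q(n,t)⌋ = ⌊9765625/761⌋ = 12832.
Step 4: Compare |C| = 7236 to 12832: satisfied.
The claimed |C| lies below the Hamming bound.


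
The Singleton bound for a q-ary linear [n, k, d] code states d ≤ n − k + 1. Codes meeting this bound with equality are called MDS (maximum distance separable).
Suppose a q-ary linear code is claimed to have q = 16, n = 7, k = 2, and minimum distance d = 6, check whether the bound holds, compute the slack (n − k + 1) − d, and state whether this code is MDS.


Singleton RHS = n − k + 1 = 6, slack = 0, bound satisfied, MDS.

Singleton bound: d ≤ n − k + 1.
Here n = 7, k = 2, so n − k + 1 = 6.
Given d = 6, check d ≤ 6: YES.
Slack = (n − k + 1) − d = 0.
The code is MDS (slack = 0).
Description: the claimed parameters are [7, 2, 6]_16; such a code would be MDS (meets Singleton bound).


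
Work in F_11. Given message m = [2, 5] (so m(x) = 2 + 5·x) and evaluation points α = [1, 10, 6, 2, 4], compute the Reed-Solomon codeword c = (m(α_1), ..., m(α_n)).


c = [7, 8, 10, 1, 0]

Message polynomial: m(x) = 2 + 5·x (mod 11).
For each evaluation point α_i, compute m(α_i) mod 11:
  α_1 = 1: Horner steps 5 → 7, so m(1) = 7.
  α_2 = 10: Horner steps 5 → 8, so m(10) = 8.
  α_3 = 6: Horner steps 5 → 10, so m(6) = 10.
  α_4 = 2: Horner steps 5 → 1, so m(2) = 1.
  α_5 = 4: Horner steps 5 → 0, so m(4) = 0.
Codeword c = [7, 8, 10, 1, 0] ∈ F_11^5.


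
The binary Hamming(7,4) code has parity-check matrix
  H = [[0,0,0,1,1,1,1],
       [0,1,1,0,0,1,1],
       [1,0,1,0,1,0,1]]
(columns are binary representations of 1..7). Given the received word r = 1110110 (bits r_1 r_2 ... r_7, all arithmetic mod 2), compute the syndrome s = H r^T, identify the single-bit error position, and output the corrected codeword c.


s = (0, 1, 1)^T, error position = 3, corrected codeword c = 1100110

Compute s = H r^T mod 2 one row at a time:
  s_1 = 0 + 1 + 1 + 0 = 2 ≡ 0 (mod 2).
  s_2 = 1 + 1 + 1 + 0 = 3 ≡ 1 (mod 2).
  s_3 = 1 + 1 + 1 + 0 = 3 ≡ 1 (mod 2).
s = (0, 1, 1)^T — this equals column 3 of H (binary 011), so error is at position 3.
Correct: flip bit 3 of r = 1110110 to get c = 1100110.


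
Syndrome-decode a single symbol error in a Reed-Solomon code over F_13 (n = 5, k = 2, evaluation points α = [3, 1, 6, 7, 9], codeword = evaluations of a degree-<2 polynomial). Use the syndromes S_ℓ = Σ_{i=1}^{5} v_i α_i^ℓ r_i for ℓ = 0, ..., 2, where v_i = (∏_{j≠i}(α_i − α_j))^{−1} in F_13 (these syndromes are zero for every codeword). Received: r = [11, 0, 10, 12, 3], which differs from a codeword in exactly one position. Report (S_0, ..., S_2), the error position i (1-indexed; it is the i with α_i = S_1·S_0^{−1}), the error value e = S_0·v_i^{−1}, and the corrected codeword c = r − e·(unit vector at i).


S = (6, 5, 2), error at position 1, error magnitude e = 7, c = [4, 0, 10, 12, 3].

Step 1: column multipliers v_i = (∏_{j≠i}(α_i − α_j))^{−1} mod 13.
  i = 1 (α = 3): (3−1)(3−6)(3−7)(3−9) = 2·(−3)·(−4)·(−6) = −144 ≡ 12, so v_1 = 12^{−1} = 12 (mod 13).
  i = 2 (α = 1): (1−3)(1−6)(1−7)(1−9) = (−2)·(−5)·(−6)·(−8) = 480 ≡ 12, so v_2 = 12^{−1} = 12 (mod 13).
  i = 3 (α = 6): (6−3)(6−1)(6−7)(6−9) = 3·5·(−1)·(−3) = 45 ≡ 6, so v_3 = 6^{−1} = 11 (mod 13).
  i = 4 (α = 7): (7−3)(7−1)(7−6)(7−9) = 4·6·1·(−2) = −48 ≡ 4, so v_4 = 4^{−1} = 10 (mod 13).
  i = 5 (α = 9): (9−3)(9−1)(9−6)(9−7) = 6·8·3·2 = 288 ≡ 2, so v_5 = 2^{−1} = 7 (mod 13).
  v = [12, 12, 11, 10, 7].
Step 2: syndromes of r = [11, 0, 10, 12, 3] (all sums mod 13).
  S_0 = Σ v_i r_i = 12·11 + 12·0 + 11·10 + 10·12 + 7·3 = 383 ≡ 6.
  S_1 = Σ v_i α_i r_i = 12·3·11 + 12·1·0 + 11·6·10 + 10·7·12 + 7·9·3 = 2085 ≡ 5.
  α_i^2 mod 13 = [9, 1, 10, 10, 3].
  S_2 = Σ v_i α_i^2 r_i = 12·9·11 + 12·1·0 + 11·10·10 + 10·10·12 + 7·3·3 = 3551 ≡ 2.
  S = (6, 5, 2) ≠ 0, so r is not a codeword (an error is present).
Step 3: locate the error. For a single error e at position i, S_ℓ = v_i·e·α_i^ℓ, so α_err = S_1/S_0.
  S_0^{−1} = 6^{−1} = 11 (mod 13), so α_err = 5·11 = 55 ≡ 3 = α_1. Error position i = 1.
  Consistency check: S_2/S_1 = 2·8 = 16 ≡ 3 = α_err ✓ (single-error assumption holds).
Step 4: error magnitude e = S_0/v_1 = S_0·∏_{j≠1}(α_1 − α_j) = 6·12 = 72 ≡ 7 (mod 13).
Step 5: correct position 1: c_1 = r_1 − e = 11 − 7 ≡ 4 (mod 13). Hence c = [4, 0, 10, 12, 3].
  Check: interpolating c through the α_i gives m(x) = 11 + 2·x (degree < 2) with m(α_i) = c_i for every i, so c is indeed a codeword.


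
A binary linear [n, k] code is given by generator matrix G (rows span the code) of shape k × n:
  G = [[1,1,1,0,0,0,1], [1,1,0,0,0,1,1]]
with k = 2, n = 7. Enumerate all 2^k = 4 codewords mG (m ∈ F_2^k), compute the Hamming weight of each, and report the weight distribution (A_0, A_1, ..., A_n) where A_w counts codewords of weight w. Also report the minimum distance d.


Weight distribution: A_0 = 1, A_2 = 1, A_4 = 2. Minimum distance d = 2.

Enumerate all 2^2 = 4 messages m ∈ F_2^2.
For each, compute codeword c = mG in F_2^7, then tally its weight.
  m = 00 → c = 0000000, weight = 0.
  m = 10 → c = 1110001, weight = 4.
  m = 01 → c = 1100011, weight = 4.
  m = 11 → c = 0010010, weight = 2.
Tally weights:
  weight 0: 1 codewords.
  weight 2: 1 codewords.
  weight 4: 2 codewords.
Minimum distance d = smallest w > 0 with A_w > 0 = 2.
Sanity: Σ A_w = 4 = 2^2 = 4 ✓.


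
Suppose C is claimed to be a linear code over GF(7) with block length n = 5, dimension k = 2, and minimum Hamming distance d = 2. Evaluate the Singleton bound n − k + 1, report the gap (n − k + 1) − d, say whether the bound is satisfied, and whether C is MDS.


Singleton RHS = n − k + 1 = 4, slack = 2, bound satisfied, not MDS.

Singleton bound: d ≤ n − k + 1.
Here n = 5, k = 2, so n − k + 1 = 4.
Given d = 2, check d ≤ 4: YES.
Slack = (n − k + 1) − d = 2.
The code is NOT MDS (slack = 2 > 0).
Description: the claimed parameters are [5, 2, 2]_7; such a code would be non-MDS.


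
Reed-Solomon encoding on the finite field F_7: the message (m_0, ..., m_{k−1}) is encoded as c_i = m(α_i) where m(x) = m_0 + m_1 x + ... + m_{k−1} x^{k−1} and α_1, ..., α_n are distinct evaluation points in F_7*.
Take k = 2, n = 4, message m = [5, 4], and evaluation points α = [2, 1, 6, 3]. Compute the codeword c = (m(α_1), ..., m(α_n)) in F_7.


c = [6, 2, 1, 3]

Message polynomial: m(x) = 5 + 4·x (mod 7).
For each evaluation point α_i, compute m(α_i) mod 7:
  α_1 = 2: Horner steps 4 → 6, so m(2) = 6.
  α_2 = 1: Horner steps 4 → 2, so m(1) = 2.
  α_3 = 6: Horner steps 4 → 1, so m(6) = 1.
  α_4 = 3: Horner steps 4 → 3, so m(3) = 3.
Codeword c = [6, 2, 1, 3] ∈ F_7^4.


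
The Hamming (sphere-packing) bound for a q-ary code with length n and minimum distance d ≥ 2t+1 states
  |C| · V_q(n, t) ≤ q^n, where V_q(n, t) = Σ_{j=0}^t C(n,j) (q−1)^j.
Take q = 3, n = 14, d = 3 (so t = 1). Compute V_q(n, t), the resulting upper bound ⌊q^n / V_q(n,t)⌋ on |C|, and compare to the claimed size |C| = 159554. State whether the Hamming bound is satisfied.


V_q(n, t) = 29, q^n = 4782969, Hamming bound = 164929, |C| = 159554 ≤ bound (satisfied).

Step 1: Compute V_q(n, t) = Σ_{j=0}^1 C(n, j) (q−1)^j.
  j = 0: C(14,0)·(2)^0 = 1·1 = 1.
  j = 1: C(14,1)·(2)^1 = 14·2 = 28.
  V_q(n, t) = 1 + 28 = 29.
Step 2: q^n = 3^14 = 4782969.
Step 3: Hamming bound ⌊q^n / V_q(n,t)⌋ = ⌊4782969/29⌋ = 164929.
Step 4: Compare |C| = 159554 to 164929: satisfied.
The claimed |C| lies below the Hamming bound.


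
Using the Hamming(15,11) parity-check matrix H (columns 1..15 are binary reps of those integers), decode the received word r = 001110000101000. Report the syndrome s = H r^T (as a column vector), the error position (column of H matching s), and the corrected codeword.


s = (0, 1, 0, 0)^T, error position = 4, corrected codeword c = 001010000101000

Compute s = H r^T mod 2 one row at a time:
  s_1 = 0 + 0 + 1 + 0 + 1 + 0 + 0 + 0 = 2 ≡ 0 (mod 2).
  s_2 = 1 + 1 + 0 + 0 + 1 + 0 + 0 + 0 = 3 ≡ 1 (mod 2).
  s_3 = 0 + 1 + 0 + 0 + 1 + 0 + 0 + 0 = 2 ≡ 0 (mod 2).
  s_4 = 0 + 1 + 1 + 0 + 0 + 0 + 0 + 0 = 2 ≡ 0 (mod 2).
s = (0, 1, 0, 0)^T — this equals column 4 of H (binary 0100), so error is at position 4.
Correct: flip bit 4 of r = 001110000101000 to get c = 001010000101000.


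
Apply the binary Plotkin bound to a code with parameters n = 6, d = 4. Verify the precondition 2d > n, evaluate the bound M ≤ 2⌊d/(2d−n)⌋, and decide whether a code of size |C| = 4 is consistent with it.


Plotkin bound M ≤ 4; given |C| = 4 ≤ bound (satisfied).

Check applicability: 2d = 8, n = 6.
2d − n = 2 > 0, so Plotkin applies.
Compute d/(2d−n) = 4/2 ≈ 2.0000.
⌊d/(2d−n)⌋ = 2.
Plotkin bound: M ≤ 2·2 = 4.
Given |C| = 4, check: satisfied.
This |C| is at the Plotkin bound.


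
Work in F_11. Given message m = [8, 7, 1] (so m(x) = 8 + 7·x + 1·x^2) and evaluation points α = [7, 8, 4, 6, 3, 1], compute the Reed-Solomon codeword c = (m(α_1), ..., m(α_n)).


c = [7, 7, 8, 9, 5, 5]

Message polynomial: m(x) = 8 + 7·x + 1·x^2 (mod 11).
For each evaluation point α_i, compute m(α_i) mod 11:
  α_1 = 7: Horner steps 1 → 3 → 7, so m(7) = 7.
  α_2 = 8: Horner steps 1 → 4 → 7, so m(8) = 7.
  α_3 = 4: Horner steps 1 → 0 → 8, so m(4) = 8.
  α_4 = 6: Horner steps 1 → 2 → 9, so m(6) = 9.
  α_5 = 3: Horner steps 1 → 10 → 5, so m(3) = 5.
  α_6 = 1: Horner steps 1 → 8 → 5, so m(1) = 5.
Codeword c = [7, 7, 8, 9, 5, 5] ∈ F_11^6.


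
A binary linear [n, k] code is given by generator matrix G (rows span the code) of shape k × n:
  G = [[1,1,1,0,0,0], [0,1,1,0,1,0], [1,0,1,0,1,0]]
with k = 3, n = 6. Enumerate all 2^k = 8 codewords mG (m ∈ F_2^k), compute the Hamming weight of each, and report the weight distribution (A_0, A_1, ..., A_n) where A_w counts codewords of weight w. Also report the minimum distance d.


Weight distribution: A_0 = 1, A_1 = 1, A_2 = 3, A_3 = 3. Minimum distance d = 1.

Enumerate all 2^3 = 8 messages m ∈ F_2^3.
For each, compute codeword c = mG in F_2^6, then tally its weight.
  m = 000 → c = 000000, weight = 0.
  m = 100 → c = 111000, weight = 3.
  m = 010 → c = 011010, weight = 3.
  m = 110 → c = 100010, weight = 2.
  m = 001 → c = 101010, weight = 3.
  m = 101 → c = 010010, weight = 2.
  m = 011 → c = 110000, weight = 2.
  m = 111 → c = 001000, weight = 1.
Tally weights:
  weight 0: 1 codewords.
  weight 1: 1 codewords.
  weight 2: 3 codewords.
  weight 3: 3 codewords.
Minimum distance d = smallest w > 0 with A_w > 0 = 1.
Sanity: Σ A_w = 8 = 2^3 = 8 ✓.


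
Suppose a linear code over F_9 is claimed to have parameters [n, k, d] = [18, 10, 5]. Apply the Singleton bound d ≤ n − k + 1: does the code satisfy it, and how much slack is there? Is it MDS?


Singleton RHS = n − k + 1 = 9, slack = 4, bound satisfied, not MDS.

Singleton bound: d ≤ n − k + 1.
Here n = 18, k = 10, so n − k + 1 = 9.
Given d = 5, check d ≤ 9: YES.
Slack = (n − k + 1) − d = 4.
The code is NOT MDS (slack = 4 > 0).
Description: the claimed parameters are [18, 10, 5]_9; such a code would be non-MDS.


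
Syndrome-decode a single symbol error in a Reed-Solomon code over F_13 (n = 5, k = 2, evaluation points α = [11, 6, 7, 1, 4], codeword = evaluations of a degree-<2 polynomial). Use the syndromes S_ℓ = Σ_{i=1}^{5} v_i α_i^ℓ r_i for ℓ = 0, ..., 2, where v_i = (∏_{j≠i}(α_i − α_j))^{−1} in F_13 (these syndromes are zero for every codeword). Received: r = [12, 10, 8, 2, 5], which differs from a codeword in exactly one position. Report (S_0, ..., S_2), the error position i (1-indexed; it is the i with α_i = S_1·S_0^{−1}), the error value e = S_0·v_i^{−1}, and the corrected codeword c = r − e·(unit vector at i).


S = (5, 4, 11), error at position 2, error magnitude e = 3, c = [12, 7, 8, 2, 5].

Step 1: column multipliers v_i = (∏_{j≠i}(α_i − α_j))^{−1} mod 13.
  i = 1 (α = 11): (11−6)(11−7)(11−1)(11−4) = 5·4·10·7 = 1400 ≡ 9, so v_1 = 9^{−1} = 3 (mod 13).
  i = 2 (α = 6): (6−11)(6−7)(6−1)(6−4) = (−5)·(−1)·5·2 = 50 ≡ 11, so v_2 = 11^{−1} = 6 (mod 13).
  i = 3 (α = 7): (7−11)(7−6)(7−1)(7−4) = (−4)·1·6·3 = −72 ≡ 6, so v_3 = 6^{−1} = 11 (mod 13).
  i = 4 (α = 1): (1−11)(1−6)(1−7)(1−4) = (−10)·(−5)·(−6)·(−3) = 900 ≡ 3, so v_4 = 3^{−1} = 9 (mod 13).
  i = 5 (α = 4): (4−11)(4−6)(4−7)(4−1) = (−7)·(−2)·(−3)·3 = −126 ≡ 4, so v_5 = 4^{−1} = 10 (mod 13).
  v = [3, 6, 11, 9, 10].
Step 2: syndromes of r = [12, 10, 8, 2, 5] (all sums mod 13).
  S_0 = Σ v_i r_i = 3·12 + 6·10 + 11·8 + 9·2 + 10·5 = 252 ≡ 5.
  S_1 = Σ v_i α_i r_i = 3·11·12 + 6·6·10 + 11·7·8 + 9·1·2 + 10·4·5 = 1590 ≡ 4.
  α_i^2 mod 13 = [4, 10, 10, 1, 3].
  S_2 = Σ v_i α_i^2 r_i = 3·4·12 + 6·10·10 + 11·10·8 + 9·1·2 + 10·3·5 = 1792 ≡ 11.
  S = (5, 4, 11) ≠ 0, so r is not a codeword (an error is present).
Step 3: locate the error. For a single error e at position i, S_ℓ = v_i·e·α_i^ℓ, so α_err = S_1/S_0.
  S_0^{−1} = 5^{−1} = 8 (mod 13), so α_err = 4·8 = 32 ≡ 6 = α_2. Error position i = 2.
  Consistency check: S_2/S_1 = 11·10 = 110 ≡ 6 = α_err ✓ (single-error assumption holds).
Step 4: error magnitude e = S_0/v_2 = S_0·∏_{j≠2}(α_2 − α_j) = 5·11 = 55 ≡ 3 (mod 13).
Step 5: correct position 2: c_2 = r_2 − e = 10 − 3 ≡ 7 (mod 13). Hence c = [12, 7, 8, 2, 5].
  Check: interpolating c through the α_i gives m(x) = 1 + 1·x (degree < 2) with m(α_i) = c_i for every i, so c is indeed a codeword.


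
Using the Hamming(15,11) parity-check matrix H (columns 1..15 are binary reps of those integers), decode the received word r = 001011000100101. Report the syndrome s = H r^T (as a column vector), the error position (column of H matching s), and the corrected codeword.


s = (1, 0, 0, 0)^T, error position = 8, corrected codeword c = 001011010100101

Compute s = H r^T mod 2 one row at a time:
  s_1 = 0 + 0 + 1 + 0 + 0 + 1 + 0 + 1 = 3 ≡ 1 (mod 2).
  s_2 = 0 + 1 + 1 + 0 + 0 + 1 + 0 + 1 = 4 ≡ 0 (mod 2).
  s_3 = 0 + 1 + 1 + 0 + 1 + 0 + 0 + 1 = 4 ≡ 0 (mod 2).
  s_4 = 0 + 1 + 1 + 0 + 0 + 0 + 1 + 1 = 4 ≡ 0 (mod 2).
s = (1, 0, 0, 0)^T — this equals column 8 of H (binary 1000), so error is at position 8.
Correct: flip bit 8 of r = 001011000100101 to get c = 001011010100101.


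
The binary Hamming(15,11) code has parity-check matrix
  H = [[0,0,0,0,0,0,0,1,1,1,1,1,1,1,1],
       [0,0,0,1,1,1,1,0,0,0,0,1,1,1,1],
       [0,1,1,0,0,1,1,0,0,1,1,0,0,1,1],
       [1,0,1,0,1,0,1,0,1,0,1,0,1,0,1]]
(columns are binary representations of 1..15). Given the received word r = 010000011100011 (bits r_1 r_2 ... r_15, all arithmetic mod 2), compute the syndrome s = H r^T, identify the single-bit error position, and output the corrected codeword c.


s = (1, 0, 0, 0)^T, error position = 8, corrected codeword c = 010000001100011

Compute s = H r^T mod 2 one row at a time:
  s_1 = 1 + 1 + 1 + 0 + 0 + 0 + 1 + 1 = 5 ≡ 1 (mod 2).
  s_2 = 0 + 0 + 0 + 0 + 0 + 0 + 1 + 1 = 2 ≡ 0 (mod 2).
  s_3 = 1 + 0 + 0 + 0 + 1 + 0 + 1 + 1 = 4 ≡ 0 (mod 2).
  s_4 = 0 + 0 + 0 + 0 + 1 + 0 + 0 + 1 = 2 ≡ 0 (mod 2).
s = (1, 0, 0, 0)^T — this equals column 8 of H (binary 1000), so error is at position 8.
Correct: flip bit 8 of r = 010000011100011 to get c = 010000001100011.


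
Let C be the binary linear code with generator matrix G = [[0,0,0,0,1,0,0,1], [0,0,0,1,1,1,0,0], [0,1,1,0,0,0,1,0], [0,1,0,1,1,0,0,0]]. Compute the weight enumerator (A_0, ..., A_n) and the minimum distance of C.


Weight distribution: A_0 = 1, A_2 = 2, A_3 = 6, A_4 = 3, A_5 = 2, A_6 = 2. Minimum distance d = 2.

Enumerate all 2^4 = 16 messages m ∈ F_2^4.
For each, compute codeword c = mG in F_2^8, then tally its weight.
  m = 0000 → c = 00000000, weight = 0.
  m = 1000 → c = 00001001, weight = 2.
  m = 0100 → c = 00011100, weight = 3.
  m = 1100 → c = 00010101, weight = 3.
  m = 0010 → c = 01100010, weight = 3.
  m = 1010 → c = 01101011, weight = 5.
  m = 0110 → c = 01111110, weight = 6.
  m = 1110 → c = 01110111, weight = 6.
  m = 0001 → c = 01011000, weight = 3.
  m = 1001 → c = 01010001, weight = 3.
  m = 0101 → c = 01000100, weight = 2.
  m = 1101 → c = 01001101, weight = 4.
  m = 0011 → c = 00111010, weight = 4.
  m = 1011 → c = 00110011, weight = 4.
  m = 0111 → c = 00100110, weight = 3.
  m = 1111 → c = 00101111, weight = 5.
Tally weights:
  weight 0: 1 codewords.
  weight 2: 2 codewords.
  weight 3: 6 codewords.
  weight 4: 3 codewords.
  weight 5: 2 codewords.
  weight 6: 2 codewords.
Minimum distance d = smallest w > 0 with A_w > 0 = 2.
Sanity: Σ A_w = 16 = 2^4 = 16 ✓.


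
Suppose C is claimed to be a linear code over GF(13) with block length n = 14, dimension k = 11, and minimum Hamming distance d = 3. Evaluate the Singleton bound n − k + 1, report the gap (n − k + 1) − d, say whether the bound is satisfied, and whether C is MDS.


Singleton RHS = n − k + 1 = 4, slack = 1, bound satisfied, not MDS.

Singleton bound: d ≤ n − k + 1.
Here n = 14, k = 11, so n − k + 1 = 4.
Given d = 3, check d ≤ 4: YES.
Slack = (n − k + 1) − d = 1.
The code is NOT MDS (slack = 1 > 0).
Description: the claimed parameters are [14, 11, 3]_13; such a code would be non-MDS.


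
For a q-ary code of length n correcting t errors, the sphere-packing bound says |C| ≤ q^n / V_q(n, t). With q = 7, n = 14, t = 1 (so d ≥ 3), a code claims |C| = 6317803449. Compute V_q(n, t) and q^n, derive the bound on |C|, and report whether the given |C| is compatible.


V_q(n, t) = 85, q^n = 678223072849, Hamming bound = 7979094974, |C| = 6317803449 ≤ bound (satisfied).

Step 1: Compute V_q(n, t) = Σ_{j=0}^1 C(n, j) (q−1)^j.
  j = 0: C(14,0)·(6)^0 = 1·1 = 1.
  j = 1: C(14,1)·(6)^1 = 14·6 = 84.
  V_q(n, t) = 1 + 84 = 85.
Step 2: q^n = 7^14 = 678223072849.
Step 3: Hamming bound ⌊q^n / V_q(n,t)⌋ = ⌊678223072849/85⌋ = 7979094974.
Step 4: Compare |C| = 6317803449 to 7979094974: satisfied.
The claimed |C| lies below the Hamming bound.


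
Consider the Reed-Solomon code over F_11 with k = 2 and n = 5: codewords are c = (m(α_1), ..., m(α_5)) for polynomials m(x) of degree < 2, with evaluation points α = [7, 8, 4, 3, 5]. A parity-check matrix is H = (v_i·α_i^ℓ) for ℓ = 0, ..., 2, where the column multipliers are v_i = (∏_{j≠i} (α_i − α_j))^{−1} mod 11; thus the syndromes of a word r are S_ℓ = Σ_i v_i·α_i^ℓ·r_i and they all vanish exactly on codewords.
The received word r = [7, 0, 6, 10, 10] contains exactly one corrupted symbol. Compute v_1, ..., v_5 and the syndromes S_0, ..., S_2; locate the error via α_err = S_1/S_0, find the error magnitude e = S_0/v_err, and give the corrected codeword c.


S = (9, 5, 4), error at position 4, error magnitude e = 8, c = [7, 0, 6, 2, 10].

Step 1: column multipliers v_i = (∏_{j≠i}(α_i − α_j))^{−1} mod 11.
  i = 1 (α = 7): (7−8)(7−4)(7−3)(7−5) = (−1)·3·4·2 = −24 ≡ 9, so v_1 = 9^{−1} = 5 (mod 11).
  i = 2 (α = 8): (8−7)(8−4)(8−3)(8−5) = 1·4·5·3 = 60 ≡ 5, so v_2 = 5^{−1} = 9 (mod 11).
  i = 3 (α = 4): (4−7)(4−8)(4−3)(4−5) = (−3)·(−4)·1·(−1) = −12 ≡ 10, so v_3 = 10^{−1} = 10 (mod 11).
  i = 4 (α = 3): (3−7)(3−8)(3−4)(3−5) = (−4)·(−5)·(−1)·(−2) = 40 ≡ 7, so v_4 = 7^{−1} = 8 (mod 11).
  i = 5 (α = 5): (5−7)(5−8)(5−4)(5−3) = (−2)·(−3)·1·2 = 12 ≡ 1, so v_5 = 1^{−1} = 1 (mod 11).
  v = [5, 9, 10, 8, 1].
Step 2: syndromes of r = [7, 0, 6, 10, 10] (all sums mod 11).
  S_0 = Σ v_i r_i = 5·7 + 9·0 + 10·6 + 8·10 + 1·10 = 185 ≡ 9.
  S_1 = Σ v_i α_i r_i = 5·7·7 + 9·8·0 + 10·4·6 + 8·3·10 + 1·5·10 = 775 ≡ 5.
  α_i^2 mod 11 = [5, 9, 5, 9, 3].
  S_2 = Σ v_i α_i^2 r_i = 5·5·7 + 9·9·0 + 10·5·6 + 8·9·10 + 1·3·10 = 1225 ≡ 4.
  S = (9, 5, 4) ≠ 0, so r is not a codeword (an error is present).
Step 3: locate the error. For a single error e at position i, S_ℓ = v_i·e·α_i^ℓ, so α_err = S_1/S_0.
  S_0^{−1} = 9^{−1} = 5 (mod 11), so α_err = 5·5 = 25 ≡ 3 = α_4. Error position i = 4.
  Consistency check: S_2/S_1 = 4·9 = 36 ≡ 3 = α_err ✓ (single-error assumption holds).
Step 4: error magnitude e = S_0/v_4 = S_0·∏_{j≠4}(α_4 − α_j) = 9·7 = 63 ≡ 8 (mod 11).
Step 5: correct position 4: c_4 = r_4 − e = 10 − 8 ≡ 2 (mod 11). Hence c = [7, 0, 6, 2, 10].
  Check: interpolating c through the α_i gives m(x) = 1 + 4·x (degree < 2) with m(α_i) = c_i for every i, so c is indeed a codeword.


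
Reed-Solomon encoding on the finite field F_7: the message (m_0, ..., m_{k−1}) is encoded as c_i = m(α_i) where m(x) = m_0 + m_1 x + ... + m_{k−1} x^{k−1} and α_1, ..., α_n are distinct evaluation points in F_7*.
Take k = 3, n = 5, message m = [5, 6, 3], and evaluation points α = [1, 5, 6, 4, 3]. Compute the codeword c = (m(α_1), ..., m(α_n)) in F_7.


c = [0, 5, 2, 0, 1]

Message polynomial: m(x) = 5 + 6·x + 3·x^2 (mod 7).
For each evaluation point α_i, compute m(α_i) mod 7:
  α_1 = 1: Horner steps 3 → 2 → 0, so m(1) = 0.
  α_2 = 5: Horner steps 3 → 0 → 5, so m(5) = 5.
  α_3 = 6: Horner steps 3 → 3 → 2, so m(6) = 2.
  α_4 = 4: Horner steps 3 → 4 → 0, so m(4) = 0.
  α_5 = 3: Horner steps 3 → 1 → 1, so m(3) = 1.
Codeword c = [0, 5, 2, 0, 1] ∈ F_7^5.


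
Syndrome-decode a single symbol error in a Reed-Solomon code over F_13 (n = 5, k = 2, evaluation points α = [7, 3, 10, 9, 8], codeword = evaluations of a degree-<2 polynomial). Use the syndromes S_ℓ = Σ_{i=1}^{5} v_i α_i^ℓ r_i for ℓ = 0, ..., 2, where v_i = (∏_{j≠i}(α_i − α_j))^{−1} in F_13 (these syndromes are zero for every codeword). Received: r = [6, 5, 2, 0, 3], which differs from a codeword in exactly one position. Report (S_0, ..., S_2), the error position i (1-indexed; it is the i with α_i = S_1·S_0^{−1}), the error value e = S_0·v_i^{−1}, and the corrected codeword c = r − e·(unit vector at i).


S = (6, 8, 2), error at position 3, error magnitude e = 5, c = [6, 5, 10, 0, 3].

Step 1: column multipliers v_i = (∏_{j≠i}(α_i − α_j))^{−1} mod 13.
  i = 1 (α = 7): (7−3)(7−10)(7−9)(7−8) = 4·(−3)·(−2)·(−1) = −24 ≡ 2, so v_1 = 2^{−1} = 7 (mod 13).
  i = 2 (α = 3): (3−7)(3−10)(3−9)(3−8) = (−4)·(−7)·(−6)·(−5) = 840 ≡ 8, so v_2 = 8^{−1} = 5 (mod 13).
  i = 3 (α = 10): (10−7)(10−3)(10−9)(10−8) = 3·7·1·2 = 42 ≡ 3, so v_3 = 3^{−1} = 9 (mod 13).
  i = 4 (α = 9): (9−7)(9−3)(9−10)(9−8) = 2·6·(−1)·1 = −12 ≡ 1, so v_4 = 1^{−1} = 1 (mod 13).
  i = 5 (α = 8): (8−7)(8−3)(8−10)(8−9) = 1·5·(−2)·(−1) = 10 ≡ 10, so v_5 = 10^{−1} = 4 (mod 13).
  v = [7, 5, 9, 1, 4].
Step 2: syndromes of r = [6, 5, 2, 0, 3] (all sums mod 13).
  S_0 = Σ v_i r_i = 7·6 + 5·5 + 9·2 + 1·0 + 4·3 = 97 ≡ 6.
  S_1 = Σ v_i α_i r_i = 7·7·6 + 5·3·5 + 9·10·2 + 1·9·0 + 4·8·3 = 645 ≡ 8.
  α_i^2 mod 13 = [10, 9, 9, 3, 12].
  S_2 = Σ v_i α_i^2 r_i = 7·10·6 + 5·9·5 + 9·9·2 + 1·3·0 + 4·12·3 = 951 ≡ 2.
  S = (6, 8, 2) ≠ 0, so r is not a codeword (an error is present).
Step 3: locate the error. For a single error e at position i, S_ℓ = v_i·e·α_i^ℓ, so α_err = S_1/S_0.
  S_0^{−1} = 6^{−1} = 11 (mod 13), so α_err = 8·11 = 88 ≡ 10 = α_3. Error position i = 3.
  Consistency check: S_2/S_1 = 2·5 = 10 ≡ 10 = α_err ✓ (single-error assumption holds).
Step 4: error magnitude e = S_0/v_3 = S_0·∏_{j≠3}(α_3 − α_j) = 6·3 = 18 ≡ 5 (mod 13).
Step 5: correct position 3: c_3 = r_3 − e = 2 − 5 ≡ 10 (mod 13). Hence c = [6, 5, 10, 0, 3].
  Check: interpolating c through the α_i gives m(x) = 1 + 10·x (degree < 2) with m(α_i) = c_i for every i, so c is indeed a codeword.


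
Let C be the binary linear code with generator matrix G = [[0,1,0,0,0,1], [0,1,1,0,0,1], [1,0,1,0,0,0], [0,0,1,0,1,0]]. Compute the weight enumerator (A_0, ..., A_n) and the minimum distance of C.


Weight distribution: A_0 = 1, A_1 = 3, A_2 = 4, A_3 = 4, A_4 = 3, A_5 = 1. Minimum distance d = 1.

Enumerate all 2^4 = 16 messages m ∈ F_2^4.
For each, compute codeword c = mG in F_2^6, then tally its weight.
  m = 0000 → c = 000000, weight = 0.
  m = 1000 → c = 010001, weight = 2.
  m = 0100 → c = 011001, weight = 3.
  m = 1100 → c = 001000, weight = 1.
  m = 0010 → c = 101000, weight = 2.
  m = 1010 → c = 111001, weight = 4.
  m = 0110 → c = 110001, weight = 3.
  m = 1110 → c = 100000, weight = 1.
  m = 0001 → c = 001010, weight = 2.
  m = 1001 → c = 011011, weight = 4.
  m = 0101 → c = 010011, weight = 3.
  m = 1101 → c = 000010, weight = 1.
  m = 0011 → c = 100010, weight = 2.
  m = 1011 → c = 110011, weight = 4.
  m = 0111 → c = 111011, weight = 5.
  m = 1111 → c = 101010, weight = 3.
Tally weights:
  weight 0: 1 codewords.
  weight 1: 3 codewords.
  weight 2: 4 codewords.
  weight 3: 4 codewords.
  weight 4: 3 codewords.
  weight 5: 1 codewords.
Minimum distance d = smallest w > 0 with A_w > 0 = 1.
Sanity: Σ A_w = 16 = 2^4 = 16 ✓.


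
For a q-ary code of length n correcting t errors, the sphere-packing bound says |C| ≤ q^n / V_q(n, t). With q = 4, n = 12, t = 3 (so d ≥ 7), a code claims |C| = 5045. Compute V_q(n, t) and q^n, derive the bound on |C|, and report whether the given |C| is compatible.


V_q(n, t) = 6571, q^n = 16777216, Hamming bound = 2553, |C| = 5045 > bound (violated).

Step 1: Compute V_q(n, t) = Σ_{j=0}^3 C(n, j) (q−1)^j.
  j = 0: C(12,0)·(3)^0 = 1·1 = 1.
  j = 1: C(12,1)·(3)^1 = 12·3 = 36.
  j = 2: C(12,2)·(3)^2 = 66·9 = 594.
  j = 3: C(12,3)·(3)^3 = 220·27 = 5940.
  V_q(n, t) = 1 + 36 + 594 + 5940 = 6571.
Step 2: q^n = 4^12 = 16777216.
Step 3: Hamming bound ⌊q^n / V_q(n,t)⌋ = ⌊16777216/6571⌋ = 2553.
Step 4: Compare |C| = 5045 to 2553: violated.
The claimed |C| lies above the Hamming bound, so no 4-ary code of length 12 with d ≥ 7 can have 5045 codewords.


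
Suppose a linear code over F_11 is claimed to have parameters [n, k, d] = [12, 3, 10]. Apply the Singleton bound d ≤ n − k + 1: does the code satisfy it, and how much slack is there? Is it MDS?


Singleton RHS = n − k + 1 = 10, slack = 0, bound satisfied, MDS.

Singleton bound: d ≤ n − k + 1.
Here n = 12, k = 3, so n − k + 1 = 10.
Given d = 10, check d ≤ 10: YES.
Slack = (n − k + 1) − d = 0.
The code is MDS (slack = 0).
Description: the claimed parameters are [12, 3, 10]_11; such a code would be MDS (meets Singleton bound).


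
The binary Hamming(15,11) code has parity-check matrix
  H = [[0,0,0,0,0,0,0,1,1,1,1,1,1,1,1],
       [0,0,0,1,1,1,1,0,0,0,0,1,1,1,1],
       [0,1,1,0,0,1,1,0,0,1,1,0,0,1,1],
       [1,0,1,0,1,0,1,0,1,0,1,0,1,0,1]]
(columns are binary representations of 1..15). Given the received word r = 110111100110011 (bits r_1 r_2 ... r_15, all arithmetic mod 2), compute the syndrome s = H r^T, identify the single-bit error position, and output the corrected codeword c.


s = (0, 0, 1, 1)^T, error position = 3, corrected codeword c = 111111100110011

Compute s = H r^T mod 2 one row at a time:
  s_1 = 0 + 0 + 1 + 1 + 0 + 0 + 1 + 1 = 4 ≡ 0 (mod 2).
  s_2 = 1 + 1 + 1 + 1 + 0 + 0 + 1 + 1 = 6 ≡ 0 (mod 2).
  s_3 = 1 + 0 + 1 + 1 + 1 + 1 + 1 + 1 = 7 ≡ 1 (mod 2).
  s_4 = 1 + 0 + 1 + 1 + 0 + 1 + 0 + 1 = 5 ≡ 1 (mod 2).
s = (0, 0, 1, 1)^T — this equals column 3 of H (binary 0011), so error is at position 3.
Correct: flip bit 3 of r = 110111100110011 to get c = 111111100110011.


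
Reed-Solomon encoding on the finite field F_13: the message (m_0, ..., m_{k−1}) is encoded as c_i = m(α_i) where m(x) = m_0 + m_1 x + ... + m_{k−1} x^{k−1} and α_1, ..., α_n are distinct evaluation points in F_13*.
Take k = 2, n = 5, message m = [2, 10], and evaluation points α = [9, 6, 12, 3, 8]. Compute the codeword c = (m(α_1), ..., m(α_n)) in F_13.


c = [1, 10, 5, 6, 4]

Message polynomial: m(x) = 2 + 10·x (mod 13).
For each evaluation point α_i, compute m(α_i) mod 13:
  α_1 = 9: Horner steps 10 → 1, so m(9) = 1.
  α_2 = 6: Horner steps 10 → 10, so m(6) = 10.
  α_3 = 12: Horner steps 10 → 5, so m(12) = 5.
  α_4 = 3: Horner steps 10 → 6, so m(3) = 6.
  α_5 = 8: Horner steps 10 → 4, so m(8) = 4.
Codeword c = [1, 10, 5, 6, 4] ∈ F_13^5.
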